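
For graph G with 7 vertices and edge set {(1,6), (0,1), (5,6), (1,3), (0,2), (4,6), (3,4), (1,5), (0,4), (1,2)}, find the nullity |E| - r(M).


Cycle rank (nullity) = |E| - r(M) = |E| - (|V| - c).
|E| = 10, |V| = 7, c = 1.
Nullity = 10 - (7 - 1) = 10 - 6 = 4.

4


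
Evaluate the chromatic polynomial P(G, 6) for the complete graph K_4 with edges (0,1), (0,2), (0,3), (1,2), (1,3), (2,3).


P(K_4, k) = k(k-1)(k-2)...(k-3).
P(6) = (6) * (5) * (4) * (3) = 360.

360


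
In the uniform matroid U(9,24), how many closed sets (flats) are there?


Flats of U(9,24): every subset of size < 9 is a flat, plus E itself.
Count = (24 choose 0) + (24 choose 1) + (24 choose 2) + (24 choose 3) + (24 choose 4) + (24 choose 5) + (24 choose 6) + (24 choose 7) + (24 choose 8) + 1
     = 1 + 24 + 276 + 2024 + 10626 + 42504 + 134596 + 346104 + 735471 + 1
     = 1271627.

1271627


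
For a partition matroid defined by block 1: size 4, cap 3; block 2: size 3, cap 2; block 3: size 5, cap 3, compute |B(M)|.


A basis picks exactly ci elements from block i.
Number of bases = product of C(|Si|, ci).
= C(4,3) * C(3,2) * C(5,3)
= 4 * 3 * 10
= 120.

120


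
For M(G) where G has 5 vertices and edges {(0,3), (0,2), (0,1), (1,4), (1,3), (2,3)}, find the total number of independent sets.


An independent set in a graphic matroid is an acyclic edge subset.
G has 5 vertices and 6 edges.
Enumerate all 2^6 = 64 subsets, checking for acyclicity.
Total independent sets = 48.

48


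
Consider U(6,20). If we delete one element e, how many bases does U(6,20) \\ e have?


Deleting e from U(6,20) gives U(6,19) since n > r.
Bases of U(6,19) = C(19,6) = 27132.

27132


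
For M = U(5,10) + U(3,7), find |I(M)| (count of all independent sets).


For a direct sum, |I(M1+M2)| = |I(M1)| * |I(M2)|.
|I(U(5,10))| = sum C(10,k) for k=0..5 = 638.
|I(U(3,7))| = sum C(7,k) for k=0..3 = 64.
Total = 638 * 64 = 40832.

40832


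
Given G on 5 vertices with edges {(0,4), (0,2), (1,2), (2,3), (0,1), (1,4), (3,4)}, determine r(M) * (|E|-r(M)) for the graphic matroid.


r(M) = |V| - c = 5 - 1 = 4.
nullity = |E| - r(M) = 7 - 4 = 3.
Product = 4 * 3 = 12.

12


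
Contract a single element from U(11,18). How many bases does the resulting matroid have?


Contracting e from U(11,18) gives U(10,17).
Bases of U(10,17) = C(17,10) = 19448.

19448


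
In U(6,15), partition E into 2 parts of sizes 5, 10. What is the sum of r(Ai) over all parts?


r(Ai) = min(|Ai|, 6) for each part.
Sum = min(5,6) + min(10,6)
    = 5 + 6
    = 11.

11


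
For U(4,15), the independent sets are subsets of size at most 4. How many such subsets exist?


Independent sets of U(4,15) are all subsets of size <= 4.
Count = (15 choose 0) + (15 choose 1) + (15 choose 2) + (15 choose 3) + (15 choose 4)
     = 1 + 15 + 105 + 455 + 1365
     = 1941.

1941


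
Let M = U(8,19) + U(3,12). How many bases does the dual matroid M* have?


(M1+M2)* = M1* + M2*.
M1* = U(11,19), bases: C(19,11) = 75582.
M2* = U(9,12), bases: C(12,9) = 220.
|B(M*)| = 75582 * 220 = 16628040.

16628040


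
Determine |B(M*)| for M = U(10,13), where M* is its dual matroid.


The dual of U(r,n) is U(n-r, n) = U(3,13).
Bases of U(3,13) are all (3)-element subsets.
|B(M*)| = C(13,3) = (13 * 12 * 11) / (1 * 2 * 3) = 286.

286


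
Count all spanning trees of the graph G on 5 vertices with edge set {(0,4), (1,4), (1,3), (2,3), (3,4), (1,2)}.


By Kirchhoff's matrix tree theorem, the number of spanning trees equals
the determinant of any cofactor of the Laplacian matrix L.
G has 5 vertices and 6 edges.
Computing the (4 x 4) cofactor determinant gives 8.

8


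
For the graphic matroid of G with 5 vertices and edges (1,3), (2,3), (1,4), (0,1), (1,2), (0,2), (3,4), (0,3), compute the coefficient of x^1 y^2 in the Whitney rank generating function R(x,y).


R(x,y) = sum over A in 2^E of x^(r(E)-r(A)) * y^(|A|-r(A)).
G has 5 vertices, 8 edges. r(E) = 4.
Enumerate all 2^8 = 256 subsets.
Count subsets with r(E)-r(A)=1 and |A|-r(A)=2: 8.

8


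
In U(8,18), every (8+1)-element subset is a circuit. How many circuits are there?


In U(8,18), circuits are the (9)-element subsets.
Any set of 9 elements is dependent, and removing any one element gives
an independent set of size 8, so it is a minimal dependent set.
Number of circuits = C(18,9) = 18! / (9! * 9!) = 48620.

48620


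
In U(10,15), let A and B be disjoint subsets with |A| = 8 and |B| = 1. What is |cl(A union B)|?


|A union B| = 8 + 1 = 9 (disjoint).
In U(10,15), cl(S) = S if |S| < 10, else cl(S) = E.
Since 9 < 10, cl(A union B) = A union B.
|cl(A union B)| = 9.

9


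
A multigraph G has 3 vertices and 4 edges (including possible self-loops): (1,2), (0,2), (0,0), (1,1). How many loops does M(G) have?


In a graphic matroid, a loop is a self-loop edge (u,u) with rank 0.
Examining all 4 edges for self-loops...
Self-loops found: (0,0), (1,1)
Number of loops = 2.

2


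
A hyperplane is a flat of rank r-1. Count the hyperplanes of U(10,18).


Hyperplanes of U(10,18) are flats of rank 9.
In a uniform matroid, these are exactly the (9)-element subsets.
Count = C(18,9) = 48620.

48620


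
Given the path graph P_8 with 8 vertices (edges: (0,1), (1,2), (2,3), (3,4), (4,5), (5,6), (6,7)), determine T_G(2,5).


A path on 8 vertices is a tree with 7 edges.
T(x,y) = x^(7) for any tree.
T(2,5) = 2^7 = 128.

128


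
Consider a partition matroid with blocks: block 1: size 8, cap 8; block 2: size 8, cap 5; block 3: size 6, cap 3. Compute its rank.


Rank of a partition matroid = sum of min(|Si|, ci) for each block.
= min(8,8) + min(8,5) + min(6,3)
= 8 + 5 + 3
= 16.

16


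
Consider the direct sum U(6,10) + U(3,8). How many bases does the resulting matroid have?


Bases of a direct sum M1 + M2: |B| = |B(M1)| * |B(M2)|.
|B(U(6,10))| = C(10,6) = 210.
|B(U(3,8))| = C(8,3) = 56.
Total bases = 210 * 56 = 11760.

11760


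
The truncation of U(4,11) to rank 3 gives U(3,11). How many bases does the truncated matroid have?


Truncating U(4,11) to rank 3 gives U(3,11).
Bases of U(3,11) are all 3-element subsets of 11 elements.
Number of bases = C(11,3) = (11 * 10 * 9) / (1 * 2 * 3) = 165.

165


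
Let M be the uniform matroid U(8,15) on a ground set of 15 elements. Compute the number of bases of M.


Bases of U(8,15) are all 8-element subsets of the 15-element ground set.
Number of bases = C(15,8).
C(15,8) = 6435.

6435


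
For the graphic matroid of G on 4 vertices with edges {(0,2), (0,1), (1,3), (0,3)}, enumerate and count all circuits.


A circuit in a graphic matroid = edge set of a simple cycle.
G has 4 vertices and 4 edges.
Enumerating all minimal edge subsets forming cycles...
Total circuits found: 1.

1


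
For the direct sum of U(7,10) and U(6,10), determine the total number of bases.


Bases of a direct sum M1 + M2: |B| = |B(M1)| * |B(M2)|.
|B(U(7,10))| = C(10,7) = 120.
|B(U(6,10))| = C(10,6) = 210.
Total bases = 120 * 210 = 25200.

25200


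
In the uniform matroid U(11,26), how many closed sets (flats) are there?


Flats of U(11,26): every subset of size < 11 is a flat, plus E itself.
Count = C(26,0) + C(26,1) + C(26,2) + C(26,3) + C(26,4) + C(26,5) + C(26,6) + C(26,7) + C(26,8) + C(26,9) + C(26,10) + 1
     = 1 + 26 + 325 + 2600 + 14950 + 65780 + 230230 + 657800 + 1562275 + 3124550 + 5311735 + 1
     = 10970273.

10970273


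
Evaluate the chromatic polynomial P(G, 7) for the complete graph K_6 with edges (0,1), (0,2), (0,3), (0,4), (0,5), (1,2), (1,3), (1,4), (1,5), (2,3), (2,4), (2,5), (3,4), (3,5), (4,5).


P(K_6, k) = k(k-1)(k-2)...(k-5).
P(7) = (7) * (6) * (5) * (4) * (3) * (2) = 5040.

5040


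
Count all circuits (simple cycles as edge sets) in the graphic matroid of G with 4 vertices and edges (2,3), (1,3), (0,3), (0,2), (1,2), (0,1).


A circuit in a graphic matroid = edge set of a simple cycle.
G has 4 vertices and 6 edges.
Enumerating all minimal edge subsets forming cycles...
Total circuits found: 7.

7


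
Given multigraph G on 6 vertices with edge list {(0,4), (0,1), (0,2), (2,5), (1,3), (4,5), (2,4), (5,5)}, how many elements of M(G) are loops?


In a graphic matroid, a loop is a self-loop edge (u,u) with rank 0.
Examining all 8 edges for self-loops...
Self-loops found: (5,5)
Number of loops = 1.

1


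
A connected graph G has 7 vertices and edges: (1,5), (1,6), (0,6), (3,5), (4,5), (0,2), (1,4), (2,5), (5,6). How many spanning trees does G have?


By Kirchhoff's matrix tree theorem, the number of spanning trees equals
the determinant of any cofactor of the Laplacian matrix L.
G has 7 vertices and 9 edges.
Computing the (6 x 6) cofactor determinant gives 29.

29


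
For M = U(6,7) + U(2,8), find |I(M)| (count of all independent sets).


For a direct sum, |I(M1+M2)| = |I(M1)| * |I(M2)|.
|I(U(6,7))| = sum C(7,k) for k=0..6 = 127.
|I(U(2,8))| = sum C(8,k) for k=0..2 = 37.
Total = 127 * 37 = 4699.

4699


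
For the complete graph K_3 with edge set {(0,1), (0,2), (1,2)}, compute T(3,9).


T(K_3; x,y) = x^2 + x + y.
T(3,9) = 9 + 3 + 9 = 21.

21


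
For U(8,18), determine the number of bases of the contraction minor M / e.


Contracting e from U(8,18) gives U(7,17).
Bases of U(7,17) = (17 choose 7) = 19448.

19448


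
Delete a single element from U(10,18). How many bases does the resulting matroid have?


Deleting e from U(10,18) gives U(10,17) since n > r.
Bases of U(10,17) = C(17,10) = 19448.

19448


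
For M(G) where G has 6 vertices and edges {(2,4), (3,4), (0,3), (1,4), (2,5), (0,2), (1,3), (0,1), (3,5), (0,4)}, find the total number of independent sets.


An independent set in a graphic matroid is an acyclic edge subset.
G has 6 vertices and 10 edges.
Enumerate all 2^10 = 1024 subsets, checking for acyclicity.
Total independent sets = 454.

454


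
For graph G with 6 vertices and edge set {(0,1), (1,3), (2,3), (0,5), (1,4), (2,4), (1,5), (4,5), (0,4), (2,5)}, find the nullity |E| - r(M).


Cycle rank (nullity) = |E| - r(M) = |E| - (|V| - c).
|E| = 10, |V| = 6, c = 1.
Nullity = 10 - (6 - 1) = 10 - 5 = 5.

5


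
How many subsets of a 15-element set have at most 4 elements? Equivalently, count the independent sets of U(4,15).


Independent sets of U(4,15) are all subsets of size <= 4.
Count = C(15,0) + C(15,1) + C(15,2) + C(15,3) + C(15,4)
     = 1 + 15 + 105 + 455 + 1365
     = 1941.

1941


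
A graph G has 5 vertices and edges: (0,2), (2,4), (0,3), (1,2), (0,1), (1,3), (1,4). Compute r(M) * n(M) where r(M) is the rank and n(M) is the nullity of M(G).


r(M) = |V| - c = 5 - 1 = 4.
nullity = |E| - r(M) = 7 - 4 = 3.
Product = 4 * 3 = 12.

12


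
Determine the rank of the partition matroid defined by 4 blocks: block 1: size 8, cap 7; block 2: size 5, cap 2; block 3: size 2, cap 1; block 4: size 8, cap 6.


Rank of a partition matroid = sum of min(|Si|, ci) for each block.
= min(8,7) + min(5,2) + min(2,1) + min(8,6)
= 7 + 2 + 1 + 6
= 16.

16


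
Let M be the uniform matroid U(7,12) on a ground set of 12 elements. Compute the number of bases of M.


Bases of U(7,12) are all 7-element subsets of the 12-element ground set.
Number of bases = C(12,7).
C(12,7) = 792.

792


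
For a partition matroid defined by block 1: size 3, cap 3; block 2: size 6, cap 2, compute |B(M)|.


A basis picks exactly ci elements from block i.
Number of bases = product of C(|Si|, ci).
= C(3,3) * C(6,2)
= 1 * 15
= 15.

15


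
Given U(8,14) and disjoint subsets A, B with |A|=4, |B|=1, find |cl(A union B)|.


|A union B| = 4 + 1 = 5 (disjoint).
In U(8,14), cl(S) = S if |S| < 8, else cl(S) = E.
Since 5 < 8, cl(A union B) = A union B.
|cl(A union B)| = 5.

5


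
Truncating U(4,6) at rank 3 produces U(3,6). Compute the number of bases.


Truncating U(4,6) to rank 3 gives U(3,6).
Bases of U(3,6) are all 3-element subsets of 6 elements.
Number of bases = (6 choose 3) = 20.

20


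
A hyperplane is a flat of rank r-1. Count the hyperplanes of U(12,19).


Hyperplanes of U(12,19) are flats of rank 11.
In a uniform matroid, these are exactly the (11)-element subsets.
Count = C(19,11) = 75582.

75582


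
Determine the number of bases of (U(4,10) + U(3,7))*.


(M1+M2)* = M1* + M2*.
M1* = U(6,10), bases: C(10,6) = 210.
M2* = U(4,7), bases: C(7,4) = 35.
|B(M*)| = 210 * 35 = 7350.

7350


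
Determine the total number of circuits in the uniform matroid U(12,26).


In U(12,26), circuits are the (13)-element subsets.
Any set of 13 elements is dependent, and removing any one element gives
an independent set of size 12, so it is a minimal dependent set.
Number of circuits = C(26,13) = 10400600.

10400600


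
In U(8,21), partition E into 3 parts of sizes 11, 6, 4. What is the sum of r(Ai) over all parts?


r(Ai) = min(|Ai|, 8) for each part.
Sum = min(11,8) + min(6,8) + min(4,8)
    = 8 + 6 + 4
    = 18.

18


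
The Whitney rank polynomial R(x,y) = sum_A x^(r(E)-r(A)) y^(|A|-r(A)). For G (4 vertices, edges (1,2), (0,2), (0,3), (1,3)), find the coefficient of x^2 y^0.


R(x,y) = sum over A in 2^E of x^(r(E)-r(A)) * y^(|A|-r(A)).
G has 4 vertices, 4 edges. r(E) = 3.
Enumerate all 2^4 = 16 subsets.
Count subsets with r(E)-r(A)=2 and |A|-r(A)=0: 4.

4


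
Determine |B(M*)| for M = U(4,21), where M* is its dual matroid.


The dual of U(r,n) is U(n-r, n) = U(17,21).
Bases of U(17,21) are all (17)-element subsets.
|B(M*)| = C(21,17) = 5985.

5985


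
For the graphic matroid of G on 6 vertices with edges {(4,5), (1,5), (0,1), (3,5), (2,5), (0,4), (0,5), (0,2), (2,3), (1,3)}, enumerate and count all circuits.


A circuit in a graphic matroid = edge set of a simple cycle.
G has 6 vertices and 10 edges.
Enumerating all minimal edge subsets forming cycles...
Total circuits found: 20.

20


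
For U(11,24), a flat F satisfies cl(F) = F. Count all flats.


Flats of U(11,24): every subset of size < 11 is a flat, plus E itself.
Count = C(24,0) + C(24,1) + C(24,2) + C(24,3) + C(24,4) + C(24,5) + C(24,6) + C(24,7) + C(24,8) + C(24,9) + C(24,10) + 1
     = 1 + 24 + 276 + 2024 + 10626 + 42504 + 134596 + 346104 + 735471 + 1307504 + 1961256 + 1
     = 4540387.

4540387


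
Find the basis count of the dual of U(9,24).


The dual of U(r,n) is U(n-r, n) = U(15,24).
Bases of U(15,24) are all (15)-element subsets.
|B(M*)| = C(24,15) = 24! / (15! * 9!) = 1307504.

1307504


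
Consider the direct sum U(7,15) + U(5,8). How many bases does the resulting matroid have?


Bases of a direct sum M1 + M2: |B| = |B(M1)| * |B(M2)|.
|B(U(7,15))| = C(15,7) = 6435.
|B(U(5,8))| = C(8,5) = 56.
Total bases = 6435 * 56 = 360360.

360360


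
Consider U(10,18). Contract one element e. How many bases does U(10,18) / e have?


Contracting e from U(10,18) gives U(9,17).
Bases of U(9,17) = C(17,9) = 24310.

24310


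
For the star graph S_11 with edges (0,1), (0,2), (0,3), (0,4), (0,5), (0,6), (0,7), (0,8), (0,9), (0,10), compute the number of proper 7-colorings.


P(tree, k) = k * (k-1)^(10) for any tree on 11 vertices.
P(7) = 7 * 6^10 = 7 * 60466176 = 423263232.

423263232


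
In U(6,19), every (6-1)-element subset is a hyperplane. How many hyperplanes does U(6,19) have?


Hyperplanes of U(6,19) are flats of rank 5.
In a uniform matroid, these are exactly the (5)-element subsets.
Count = C(19,5) = 11628.

11628


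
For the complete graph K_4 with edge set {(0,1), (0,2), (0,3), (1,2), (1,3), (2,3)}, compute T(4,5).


T(K_4; x,y) = x^3 + 3x^2 + 4xy + 2x + y^3 + 3y^2 + 2y.
Substituting x=4, y=5:
= 64 + 48 + 80 + 8 + 125 + 75 + 10
= 410.

410


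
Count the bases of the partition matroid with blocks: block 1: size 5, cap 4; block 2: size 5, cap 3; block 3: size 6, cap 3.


A basis picks exactly ci elements from block i.
Number of bases = product of C(|Si|, ci).
= C(5,4) * C(5,3) * C(6,3)
= 5 * 10 * 20
= 1000.

1000


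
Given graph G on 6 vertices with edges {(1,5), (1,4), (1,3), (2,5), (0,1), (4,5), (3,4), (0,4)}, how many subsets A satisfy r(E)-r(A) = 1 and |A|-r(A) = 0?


R(x,y) = sum over A in 2^E of x^(r(E)-r(A)) * y^(|A|-r(A)).
G has 6 vertices, 8 edges. r(E) = 5.
Enumerate all 2^8 = 256 subsets.
Count subsets with r(E)-r(A)=1 and |A|-r(A)=0: 52.

52


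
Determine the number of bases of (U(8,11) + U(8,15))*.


(M1+M2)* = M1* + M2*.
M1* = U(3,11), bases: C(11,3) = 165.
M2* = U(7,15), bases: C(15,7) = 6435.
|B(M*)| = 165 * 6435 = 1061775.

1061775


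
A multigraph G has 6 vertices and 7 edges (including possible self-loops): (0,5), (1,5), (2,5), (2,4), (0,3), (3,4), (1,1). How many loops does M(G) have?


In a graphic matroid, a loop is a self-loop edge (u,u) with rank 0.
Examining all 7 edges for self-loops...
Self-loops found: (1,1)
Number of loops = 1.

1


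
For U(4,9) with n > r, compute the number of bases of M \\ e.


Deleting e from U(4,9) gives U(4,8) since n > r.
Bases of U(4,8) = (8 choose 4) = 70.

70


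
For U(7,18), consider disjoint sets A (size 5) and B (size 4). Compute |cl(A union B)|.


|A union B| = 5 + 4 = 9 (disjoint).
In U(7,18), cl(S) = S if |S| < 7, else cl(S) = E.
Since 9 >= 7, cl(A union B) = E.
|cl(A union B)| = 18.

18


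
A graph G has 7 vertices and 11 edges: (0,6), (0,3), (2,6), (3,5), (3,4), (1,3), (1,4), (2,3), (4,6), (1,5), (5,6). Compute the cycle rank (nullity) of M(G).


Cycle rank (nullity) = |E| - r(M) = |E| - (|V| - c).
|E| = 11, |V| = 7, c = 1.
Nullity = 11 - (7 - 1) = 11 - 6 = 5.

5


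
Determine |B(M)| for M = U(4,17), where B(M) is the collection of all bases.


Bases of U(4,17) are all 4-element subsets of the 17-element ground set.
Number of bases = C(17,4).
C(17,4) = 17! / (4! * 13!) = 2380.

2380


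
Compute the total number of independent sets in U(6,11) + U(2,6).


For a direct sum, |I(M1+M2)| = |I(M1)| * |I(M2)|.
|I(U(6,11))| = sum C(11,k) for k=0..6 = 1486.
|I(U(2,6))| = sum C(6,k) for k=0..2 = 22.
Total = 1486 * 22 = 32692.

32692


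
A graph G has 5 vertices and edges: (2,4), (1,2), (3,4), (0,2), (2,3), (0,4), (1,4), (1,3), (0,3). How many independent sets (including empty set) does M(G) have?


An independent set in a graphic matroid is an acyclic edge subset.
G has 5 vertices and 9 edges.
Enumerate all 2^9 = 512 subsets, checking for acyclicity.
Total independent sets = 198.

198


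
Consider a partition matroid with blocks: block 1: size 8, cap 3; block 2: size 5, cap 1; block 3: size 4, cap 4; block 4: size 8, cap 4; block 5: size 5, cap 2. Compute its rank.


Rank of a partition matroid = sum of min(|Si|, ci) for each block.
= min(8,3) + min(5,1) + min(4,4) + min(8,4) + min(5,2)
= 3 + 1 + 4 + 4 + 2
= 14.

14


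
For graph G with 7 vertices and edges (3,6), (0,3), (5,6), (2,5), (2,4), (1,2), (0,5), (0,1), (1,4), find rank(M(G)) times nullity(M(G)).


r(M) = |V| - c = 7 - 1 = 6.
nullity = |E| - r(M) = 9 - 6 = 3.
Product = 6 * 3 = 18.

18


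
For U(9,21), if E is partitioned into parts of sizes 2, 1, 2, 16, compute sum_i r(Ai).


r(Ai) = min(|Ai|, 9) for each part.
Sum = min(2,9) + min(1,9) + min(2,9) + min(16,9)
    = 2 + 1 + 2 + 9
    = 14.

14


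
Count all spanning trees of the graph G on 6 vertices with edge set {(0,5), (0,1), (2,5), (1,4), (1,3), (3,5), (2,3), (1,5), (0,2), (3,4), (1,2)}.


By Kirchhoff's matrix tree theorem, the number of spanning trees equals
the determinant of any cofactor of the Laplacian matrix L.
G has 6 vertices and 11 edges.
Computing the (5 x 5) cofactor determinant gives 185.

185


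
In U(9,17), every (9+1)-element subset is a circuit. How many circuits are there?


In U(9,17), circuits are the (10)-element subsets.
Any set of 10 elements is dependent, and removing any one element gives
an independent set of size 9, so it is a minimal dependent set.
Number of circuits = C(17,10) = 17! / (10! * 7!) = 19448.

19448


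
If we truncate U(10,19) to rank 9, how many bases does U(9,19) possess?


Truncating U(10,19) to rank 9 gives U(9,19).
Bases of U(9,19) are all 9-element subsets of 19 elements.
Number of bases = C(19,9) = 19! / (9! * 10!) = 92378.

92378


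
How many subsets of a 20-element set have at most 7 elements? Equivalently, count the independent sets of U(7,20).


Independent sets of U(7,20) are all subsets of size <= 7.
Count = (20 choose 0) + (20 choose 1) + (20 choose 2) + (20 choose 3) + (20 choose 4) + (20 choose 5) + (20 choose 6) + (20 choose 7)
     = 1 + 20 + 190 + 1140 + 4845 + 15504 + 38760 + 77520
     = 137980.

137980


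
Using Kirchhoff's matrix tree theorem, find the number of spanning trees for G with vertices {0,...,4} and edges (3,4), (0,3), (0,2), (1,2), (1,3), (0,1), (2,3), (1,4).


By Kirchhoff's matrix tree theorem, the number of spanning trees equals
the determinant of any cofactor of the Laplacian matrix L.
G has 5 vertices and 8 edges.
Computing the (4 x 4) cofactor determinant gives 40.

40


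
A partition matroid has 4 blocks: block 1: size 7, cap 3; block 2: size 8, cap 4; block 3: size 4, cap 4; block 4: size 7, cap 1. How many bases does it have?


A basis picks exactly ci elements from block i.
Number of bases = product of C(|Si|, ci).
= C(7,3) * C(8,4) * C(4,4) * C(7,1)
= 35 * 70 * 1 * 7
= 17150.

17150


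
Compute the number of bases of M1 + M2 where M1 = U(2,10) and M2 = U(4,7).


Bases of a direct sum M1 + M2: |B| = |B(M1)| * |B(M2)|.
|B(U(2,10))| = C(10,2) = 45.
|B(U(4,7))| = C(7,4) = 35.
Total bases = 45 * 35 = 1575.

1575


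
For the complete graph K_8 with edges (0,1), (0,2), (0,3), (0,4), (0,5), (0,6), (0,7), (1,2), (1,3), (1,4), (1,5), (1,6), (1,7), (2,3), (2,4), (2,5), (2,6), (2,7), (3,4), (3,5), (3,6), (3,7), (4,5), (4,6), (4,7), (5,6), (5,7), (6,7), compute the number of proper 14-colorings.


P(K_8, k) = k(k-1)(k-2)...(k-7).
P(14) = (14) * (13) * (12) * (11) * (10) * (9) * (8) * (7) = 121080960.

121080960


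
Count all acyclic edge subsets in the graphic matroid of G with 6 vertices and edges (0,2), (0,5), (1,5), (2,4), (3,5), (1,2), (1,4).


An independent set in a graphic matroid is an acyclic edge subset.
G has 6 vertices and 7 edges.
Enumerate all 2^7 = 128 subsets, checking for acyclicity.
Total independent sets = 104.

104


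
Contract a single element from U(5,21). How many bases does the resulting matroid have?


Contracting e from U(5,21) gives U(4,20).
Bases of U(4,20) = C(20,4) = 20! / (4! * 16!) = 4845.

4845


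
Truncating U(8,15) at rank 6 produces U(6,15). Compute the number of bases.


Truncating U(8,15) to rank 6 gives U(6,15).
Bases of U(6,15) are all 6-element subsets of 15 elements.
Number of bases = C(15,6) = 15! / (6! * 9!) = 5005.

5005


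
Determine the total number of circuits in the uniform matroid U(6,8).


In U(6,8), circuits are the (7)-element subsets.
Any set of 7 elements is dependent, and removing any one element gives
an independent set of size 6, so it is a minimal dependent set.
Number of circuits = C(8,7) = 8! / (7! * 1!) = 8.

8


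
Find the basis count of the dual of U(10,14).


The dual of U(r,n) is U(n-r, n) = U(4,14).
Bases of U(4,14) are all (4)-element subsets.
|B(M*)| = C(14,4) = (14 * 13 * 12 * 11) / (1 * 2 * 3 * 4) = 1001.

1001


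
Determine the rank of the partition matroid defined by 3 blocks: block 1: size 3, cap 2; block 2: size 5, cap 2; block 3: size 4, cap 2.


Rank of a partition matroid = sum of min(|Si|, ci) for each block.
= min(3,2) + min(5,2) + min(4,2)
= 2 + 2 + 2
= 6.

6


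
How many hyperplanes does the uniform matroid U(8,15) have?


Hyperplanes of U(8,15) are flats of rank 7.
In a uniform matroid, these are exactly the (7)-element subsets.
Count = (15 choose 7) = 6435.

6435


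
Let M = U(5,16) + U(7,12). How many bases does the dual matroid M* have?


(M1+M2)* = M1* + M2*.
M1* = U(11,16), bases: C(16,11) = 4368.
M2* = U(5,12), bases: C(12,5) = 792.
|B(M*)| = 4368 * 792 = 3459456.

3459456


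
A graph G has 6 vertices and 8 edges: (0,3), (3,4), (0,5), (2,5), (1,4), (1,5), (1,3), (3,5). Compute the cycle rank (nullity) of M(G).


Cycle rank (nullity) = |E| - r(M) = |E| - (|V| - c).
|E| = 8, |V| = 6, c = 1.
Nullity = 8 - (6 - 1) = 8 - 5 = 3.

3


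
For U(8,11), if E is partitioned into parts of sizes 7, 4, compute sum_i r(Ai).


r(Ai) = min(|Ai|, 8) for each part.
Sum = min(7,8) + min(4,8)
    = 7 + 4
    = 11.

11


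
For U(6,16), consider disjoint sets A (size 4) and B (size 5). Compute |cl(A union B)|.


|A union B| = 4 + 5 = 9 (disjoint).
In U(6,16), cl(S) = S if |S| < 6, else cl(S) = E.
Since 9 >= 6, cl(A union B) = E.
|cl(A union B)| = 16.

16


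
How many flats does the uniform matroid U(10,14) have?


Flats of U(10,14): every subset of size < 10 is a flat, plus E itself.
Count = C(14,0) + C(14,1) + C(14,2) + C(14,3) + C(14,4) + C(14,5) + C(14,6) + C(14,7) + C(14,8) + C(14,9) + 1
     = 1 + 14 + 91 + 364 + 1001 + 2002 + 3003 + 3432 + 3003 + 2002 + 1
     = 14914.

14914


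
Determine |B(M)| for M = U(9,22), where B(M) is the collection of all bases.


Bases of U(9,22) are all 9-element subsets of the 22-element ground set.
Number of bases = C(22,9).
(22 choose 9) = 497420.

497420


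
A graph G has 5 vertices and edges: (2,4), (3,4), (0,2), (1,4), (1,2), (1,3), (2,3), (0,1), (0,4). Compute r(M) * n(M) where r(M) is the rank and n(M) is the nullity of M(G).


r(M) = |V| - c = 5 - 1 = 4.
nullity = |E| - r(M) = 9 - 4 = 5.
Product = 4 * 5 = 20.

20


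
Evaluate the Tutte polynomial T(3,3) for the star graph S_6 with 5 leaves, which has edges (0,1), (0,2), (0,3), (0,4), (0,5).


A star on 6 vertices is a tree with 5 edges.
T(x,y) = x^(5) for any tree.
T(3,3) = 3^5 = 243.

243


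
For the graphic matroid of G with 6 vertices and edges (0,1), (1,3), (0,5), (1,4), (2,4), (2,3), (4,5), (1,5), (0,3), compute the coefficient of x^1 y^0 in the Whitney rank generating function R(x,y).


R(x,y) = sum over A in 2^E of x^(r(E)-r(A)) * y^(|A|-r(A)).
G has 6 vertices, 9 edges. r(E) = 5.
Enumerate all 2^9 = 512 subsets.
Count subsets with r(E)-r(A)=1 and |A|-r(A)=0: 105.

105


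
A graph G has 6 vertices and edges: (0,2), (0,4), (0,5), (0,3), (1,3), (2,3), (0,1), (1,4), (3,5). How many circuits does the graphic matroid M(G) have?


A circuit in a graphic matroid = edge set of a simple cycle.
G has 6 vertices and 9 edges.
Enumerating all minimal edge subsets forming cycles...
Total circuits found: 10.

10


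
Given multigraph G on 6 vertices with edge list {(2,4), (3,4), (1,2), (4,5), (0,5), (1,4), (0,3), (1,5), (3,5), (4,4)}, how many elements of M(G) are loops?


In a graphic matroid, a loop is a self-loop edge (u,u) with rank 0.
Examining all 10 edges for self-loops...
Self-loops found: (4,4)
Number of loops = 1.

1


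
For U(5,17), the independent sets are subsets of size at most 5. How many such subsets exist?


Independent sets of U(5,17) are all subsets of size <= 5.
Count = (17 choose 0) + (17 choose 1) + (17 choose 2) + (17 choose 3) + (17 choose 4) + (17 choose 5)
     = 1 + 17 + 136 + 680 + 2380 + 6188
     = 9402.

9402


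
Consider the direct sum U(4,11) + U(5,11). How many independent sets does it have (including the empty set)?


For a direct sum, |I(M1+M2)| = |I(M1)| * |I(M2)|.
|I(U(4,11))| = sum C(11,k) for k=0..4 = 562.
|I(U(5,11))| = sum C(11,k) for k=0..5 = 1024.
Total = 562 * 1024 = 575488.

575488


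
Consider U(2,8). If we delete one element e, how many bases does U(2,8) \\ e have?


Deleting e from U(2,8) gives U(2,7) since n > r.
Bases of U(2,7) = C(7,2) = (7 * 6) / (1 * 2) = 21.

21


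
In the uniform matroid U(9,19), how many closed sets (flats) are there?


Flats of U(9,19): every subset of size < 9 is a flat, plus E itself.
Count = C(19,0) + C(19,1) + C(19,2) + C(19,3) + C(19,4) + C(19,5) + C(19,6) + C(19,7) + C(19,8) + 1
     = 1 + 19 + 171 + 969 + 3876 + 11628 + 27132 + 50388 + 75582 + 1
     = 169767.

169767


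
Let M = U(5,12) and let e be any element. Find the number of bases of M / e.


Contracting e from U(5,12) gives U(4,11).
Bases of U(4,11) = C(11,4) = (11 * 10 * 9 * 8) / (1 * 2 * 3 * 4) = 330.

330


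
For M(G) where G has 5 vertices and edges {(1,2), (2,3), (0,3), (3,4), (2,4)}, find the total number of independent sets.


An independent set in a graphic matroid is an acyclic edge subset.
G has 5 vertices and 5 edges.
Enumerate all 2^5 = 32 subsets, checking for acyclicity.
Total independent sets = 28.

28


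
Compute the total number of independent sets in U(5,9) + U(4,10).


For a direct sum, |I(M1+M2)| = |I(M1)| * |I(M2)|.
|I(U(5,9))| = sum C(9,k) for k=0..5 = 382.
|I(U(4,10))| = sum C(10,k) for k=0..4 = 386.
Total = 382 * 386 = 147452.

147452


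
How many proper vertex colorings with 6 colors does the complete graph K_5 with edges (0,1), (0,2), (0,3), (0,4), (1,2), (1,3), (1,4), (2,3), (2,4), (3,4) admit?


P(K_5, k) = k(k-1)(k-2)...(k-4).
P(6) = (6) * (5) * (4) * (3) * (2) = 720.

720


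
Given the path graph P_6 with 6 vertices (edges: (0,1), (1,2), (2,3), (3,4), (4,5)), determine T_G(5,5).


A path on 6 vertices is a tree with 5 edges.
T(x,y) = x^(5) for any tree.
T(5,5) = 5^5 = 3125.

3125


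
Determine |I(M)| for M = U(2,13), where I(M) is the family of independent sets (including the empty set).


Independent sets of U(2,13) are all subsets of size <= 2.
Count = C(13,0) + C(13,1) + C(13,2)
     = 1 + 13 + 78
     = 92.

92


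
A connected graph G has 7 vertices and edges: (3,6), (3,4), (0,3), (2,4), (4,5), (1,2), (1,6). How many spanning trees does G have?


By Kirchhoff's matrix tree theorem, the number of spanning trees equals
the determinant of any cofactor of the Laplacian matrix L.
G has 7 vertices and 7 edges.
Computing the (6 x 6) cofactor determinant gives 5.

5


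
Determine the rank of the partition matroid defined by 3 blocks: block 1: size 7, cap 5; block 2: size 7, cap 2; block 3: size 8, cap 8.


Rank of a partition matroid = sum of min(|Si|, ci) for each block.
= min(7,5) + min(7,2) + min(8,8)
= 5 + 2 + 8
= 15.

15


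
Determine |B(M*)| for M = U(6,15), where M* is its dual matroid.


The dual of U(r,n) is U(n-r, n) = U(9,15).
Bases of U(9,15) are all (9)-element subsets.
|B(M*)| = C(15,9) = 15! / (9! * 6!) = 5005.

5005


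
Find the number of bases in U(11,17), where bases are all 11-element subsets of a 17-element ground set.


Bases of U(11,17) are all 11-element subsets of the 17-element ground set.
Number of bases = C(17,11).
C(17,11) = 17! / (11! * 6!) = 12376.

12376


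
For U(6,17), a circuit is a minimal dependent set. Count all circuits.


In U(6,17), circuits are the (7)-element subsets.
Any set of 7 elements is dependent, and removing any one element gives
an independent set of size 6, so it is a minimal dependent set.
Number of circuits = (17 choose 7) = 19448.

19448


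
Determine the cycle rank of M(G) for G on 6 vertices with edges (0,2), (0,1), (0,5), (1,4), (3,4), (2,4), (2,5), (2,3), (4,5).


Cycle rank (nullity) = |E| - r(M) = |E| - (|V| - c).
|E| = 9, |V| = 6, c = 1.
Nullity = 9 - (6 - 1) = 9 - 5 = 4.

4


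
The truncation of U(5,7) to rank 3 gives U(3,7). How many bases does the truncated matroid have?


Truncating U(5,7) to rank 3 gives U(3,7).
Bases of U(3,7) are all 3-element subsets of 7 elements.
Number of bases = (7 choose 3) = 35.

35


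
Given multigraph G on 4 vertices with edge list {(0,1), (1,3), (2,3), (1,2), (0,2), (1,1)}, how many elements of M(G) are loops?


In a graphic matroid, a loop is a self-loop edge (u,u) with rank 0.
Examining all 6 edges for self-loops...
Self-loops found: (1,1)
Number of loops = 1.

1


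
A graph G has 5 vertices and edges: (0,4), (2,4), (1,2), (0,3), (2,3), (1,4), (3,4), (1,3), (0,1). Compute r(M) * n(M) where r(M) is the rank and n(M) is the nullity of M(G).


r(M) = |V| - c = 5 - 1 = 4.
nullity = |E| - r(M) = 9 - 4 = 5.
Product = 4 * 5 = 20.

20


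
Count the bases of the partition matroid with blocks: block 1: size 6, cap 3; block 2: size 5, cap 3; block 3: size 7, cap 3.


A basis picks exactly ci elements from block i.
Number of bases = product of C(|Si|, ci).
= C(6,3) * C(5,3) * C(7,3)
= 20 * 10 * 35
= 7000.

7000


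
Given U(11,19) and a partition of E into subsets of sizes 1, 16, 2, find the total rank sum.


r(Ai) = min(|Ai|, 11) for each part.
Sum = min(1,11) + min(16,11) + min(2,11)
    = 1 + 11 + 2
    = 14.

14


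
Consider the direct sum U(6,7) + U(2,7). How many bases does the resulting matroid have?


Bases of a direct sum M1 + M2: |B| = |B(M1)| * |B(M2)|.
|B(U(6,7))| = C(7,6) = 7.
|B(U(2,7))| = C(7,2) = 21.
Total bases = 7 * 21 = 147.

147


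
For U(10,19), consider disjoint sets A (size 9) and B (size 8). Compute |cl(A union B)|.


|A union B| = 9 + 8 = 17 (disjoint).
In U(10,19), cl(S) = S if |S| < 10, else cl(S) = E.
Since 17 >= 10, cl(A union B) = E.
|cl(A union B)| = 19.

19


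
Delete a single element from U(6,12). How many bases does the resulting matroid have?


Deleting e from U(6,12) gives U(6,11) since n > r.
Bases of U(6,11) = C(11,6) = 462.

462


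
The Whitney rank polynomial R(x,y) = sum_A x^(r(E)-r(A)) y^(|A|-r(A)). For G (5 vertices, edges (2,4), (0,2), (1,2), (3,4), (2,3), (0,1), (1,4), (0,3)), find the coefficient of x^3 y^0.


R(x,y) = sum over A in 2^E of x^(r(E)-r(A)) * y^(|A|-r(A)).
G has 5 vertices, 8 edges. r(E) = 4.
Enumerate all 2^8 = 256 subsets.
Count subsets with r(E)-r(A)=3 and |A|-r(A)=0: 8.

8


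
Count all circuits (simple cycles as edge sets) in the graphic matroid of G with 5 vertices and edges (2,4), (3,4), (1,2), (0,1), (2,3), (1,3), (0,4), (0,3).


A circuit in a graphic matroid = edge set of a simple cycle.
G has 5 vertices and 8 edges.
Enumerating all minimal edge subsets forming cycles...
Total circuits found: 13.

13


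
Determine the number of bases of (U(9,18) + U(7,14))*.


(M1+M2)* = M1* + M2*.
M1* = U(9,18), bases: C(18,9) = 48620.
M2* = U(7,14), bases: C(14,7) = 3432.
|B(M*)| = 48620 * 3432 = 166863840.

166863840


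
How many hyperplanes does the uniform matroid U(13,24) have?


Hyperplanes of U(13,24) are flats of rank 12.
In a uniform matroid, these are exactly the (12)-element subsets.
Count = (24 choose 12) = 2704156.

2704156


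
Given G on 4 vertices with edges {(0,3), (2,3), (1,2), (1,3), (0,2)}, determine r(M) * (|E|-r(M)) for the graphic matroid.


r(M) = |V| - c = 4 - 1 = 3.
nullity = |E| - r(M) = 5 - 3 = 2.
Product = 3 * 2 = 6.

6


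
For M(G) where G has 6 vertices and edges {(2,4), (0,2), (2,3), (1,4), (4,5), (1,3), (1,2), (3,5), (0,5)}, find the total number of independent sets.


An independent set in a graphic matroid is an acyclic edge subset.
G has 6 vertices and 9 edges.
Enumerate all 2^9 = 512 subsets, checking for acyclicity.
Total independent sets = 306.

306


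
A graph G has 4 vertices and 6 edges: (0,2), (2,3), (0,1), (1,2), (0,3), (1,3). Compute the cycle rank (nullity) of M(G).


Cycle rank (nullity) = |E| - r(M) = |E| - (|V| - c).
|E| = 6, |V| = 4, c = 1.
Nullity = 6 - (4 - 1) = 6 - 3 = 3.

3


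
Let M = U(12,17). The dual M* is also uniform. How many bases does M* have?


The dual of U(r,n) is U(n-r, n) = U(5,17).
Bases of U(5,17) are all (5)-element subsets.
|B(M*)| = C(17,5) = 6188.

6188


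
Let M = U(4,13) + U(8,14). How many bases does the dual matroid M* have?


(M1+M2)* = M1* + M2*.
M1* = U(9,13), bases: C(13,9) = 715.
M2* = U(6,14), bases: C(14,6) = 3003.
|B(M*)| = 715 * 3003 = 2147145.

2147145


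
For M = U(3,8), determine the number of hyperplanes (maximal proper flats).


Hyperplanes of U(3,8) are flats of rank 2.
In a uniform matroid, these are exactly the (2)-element subsets.
Count = C(8,2) = 8! / (2! * 6!) = 28.

28


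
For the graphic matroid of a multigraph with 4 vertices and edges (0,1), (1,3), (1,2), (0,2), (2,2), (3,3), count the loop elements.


In a graphic matroid, a loop is a self-loop edge (u,u) with rank 0.
Examining all 6 edges for self-loops...
Self-loops found: (2,2), (3,3)
Number of loops = 2.

2


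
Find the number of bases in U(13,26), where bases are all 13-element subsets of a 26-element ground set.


Bases of U(13,26) are all 13-element subsets of the 26-element ground set.
Number of bases = C(26,13).
(26 choose 13) = 10400600.

10400600


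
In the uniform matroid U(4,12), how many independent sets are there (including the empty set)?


Independent sets of U(4,12) are all subsets of size <= 4.
Count = C(12,0) + C(12,1) + C(12,2) + C(12,3) + C(12,4)
     = 1 + 12 + 66 + 220 + 495
     = 794.

794


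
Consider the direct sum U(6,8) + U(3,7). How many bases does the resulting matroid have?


Bases of a direct sum M1 + M2: |B| = |B(M1)| * |B(M2)|.
|B(U(6,8))| = C(8,6) = 28.
|B(U(3,7))| = C(7,3) = 35.
Total bases = 28 * 35 = 980.

980


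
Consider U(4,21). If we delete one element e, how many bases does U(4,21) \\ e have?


Deleting e from U(4,21) gives U(4,20) since n > r.
Bases of U(4,20) = C(20,4) = (20 * 19 * 18 * 17) / (1 * 2 * 3 * 4) = 4845.

4845


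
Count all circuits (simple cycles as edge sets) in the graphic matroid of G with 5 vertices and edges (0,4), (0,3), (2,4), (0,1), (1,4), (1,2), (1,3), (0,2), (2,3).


A circuit in a graphic matroid = edge set of a simple cycle.
G has 5 vertices and 9 edges.
Enumerating all minimal edge subsets forming cycles...
Total circuits found: 22.

22


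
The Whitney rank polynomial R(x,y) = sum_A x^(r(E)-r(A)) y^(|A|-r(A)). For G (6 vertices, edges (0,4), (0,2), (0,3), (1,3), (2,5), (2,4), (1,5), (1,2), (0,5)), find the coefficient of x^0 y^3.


R(x,y) = sum over A in 2^E of x^(r(E)-r(A)) * y^(|A|-r(A)).
G has 6 vertices, 9 edges. r(E) = 5.
Enumerate all 2^9 = 512 subsets.
Count subsets with r(E)-r(A)=0 and |A|-r(A)=3: 9.

9


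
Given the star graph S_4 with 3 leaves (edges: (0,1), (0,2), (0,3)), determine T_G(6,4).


A star on 4 vertices is a tree with 3 edges.
T(x,y) = x^(3) for any tree.
T(6,4) = 6^3 = 216.

216


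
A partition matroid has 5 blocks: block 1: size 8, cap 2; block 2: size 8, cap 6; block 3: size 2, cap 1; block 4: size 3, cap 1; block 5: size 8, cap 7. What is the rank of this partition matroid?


Rank of a partition matroid = sum of min(|Si|, ci) for each block.
= min(8,2) + min(8,6) + min(2,1) + min(3,1) + min(8,7)
= 2 + 6 + 1 + 1 + 7
= 17.

17


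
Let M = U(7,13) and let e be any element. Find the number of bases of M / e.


Contracting e from U(7,13) gives U(6,12).
Bases of U(6,12) = C(12,6) = 924.

924


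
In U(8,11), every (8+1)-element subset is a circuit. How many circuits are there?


In U(8,11), circuits are the (9)-element subsets.
Any set of 9 elements is dependent, and removing any one element gives
an independent set of size 8, so it is a minimal dependent set.
Number of circuits = C(11,9) = 55.

55


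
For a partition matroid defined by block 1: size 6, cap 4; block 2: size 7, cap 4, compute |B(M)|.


A basis picks exactly ci elements from block i.
Number of bases = product of C(|Si|, ci).
= C(6,4) * C(7,4)
= 15 * 35
= 525.

525


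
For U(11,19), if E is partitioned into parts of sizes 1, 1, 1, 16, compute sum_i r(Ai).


r(Ai) = min(|Ai|, 11) for each part.
Sum = min(1,11) + min(1,11) + min(1,11) + min(16,11)
    = 1 + 1 + 1 + 11
    = 14.

14


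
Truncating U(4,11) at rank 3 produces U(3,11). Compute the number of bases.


Truncating U(4,11) to rank 3 gives U(3,11).
Bases of U(3,11) are all 3-element subsets of 11 elements.
Number of bases = C(11,3) = 11! / (3! * 8!) = 165.

165


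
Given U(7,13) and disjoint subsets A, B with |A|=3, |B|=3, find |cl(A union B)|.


|A union B| = 3 + 3 = 6 (disjoint).
In U(7,13), cl(S) = S if |S| < 7, else cl(S) = E.
Since 6 < 7, cl(A union B) = A union B.
|cl(A union B)| = 6.

6


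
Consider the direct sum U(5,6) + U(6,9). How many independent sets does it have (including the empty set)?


For a direct sum, |I(M1+M2)| = |I(M1)| * |I(M2)|.
|I(U(5,6))| = sum C(6,k) for k=0..5 = 63.
|I(U(6,9))| = sum C(9,k) for k=0..6 = 466.
Total = 63 * 466 = 29358.

29358
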